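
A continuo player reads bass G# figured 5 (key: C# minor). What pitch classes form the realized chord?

G#, B, D#

The written figures 5 are shorthand for 5/3: the 3 is implied.
A third above G# in this key is B.
A fifth above G# in this key is D#.
Together with the bass G#, this spells G# minor in root position.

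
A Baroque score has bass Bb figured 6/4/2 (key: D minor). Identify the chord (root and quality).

C dominant seventh

The figures 6/4/2 indicate a seventh chord in third inversion.
In third inversion the root lies a second above the bass: a second above Bb in D minor is C.
The chord tones are Bb, C, E, G, giving C dominant seventh.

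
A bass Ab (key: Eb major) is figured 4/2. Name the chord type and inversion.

seventh chord, third inversion

4/2 is shorthand for 6/4/2.
Intervals of 6/4/2 above the bass form a seventh chord; the bass is the seventh, so this is third inversion.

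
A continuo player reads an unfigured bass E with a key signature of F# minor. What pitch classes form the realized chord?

An unfigured bass implies 5/3.
A third above E in this key is G#.
A fifth above E in this key is B.
Together with the bass E, this spells E major in root position.

E, G#, B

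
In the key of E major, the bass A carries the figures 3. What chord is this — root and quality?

The figures 3 indicate a triad in root position.
In root position the bass is the root, so the root is A.
The chord tones are A, C#, E, giving A major.

A major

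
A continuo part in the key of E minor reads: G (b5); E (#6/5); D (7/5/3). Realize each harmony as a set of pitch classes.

G (b5/3): G, B, Db.
E (#6/5/3): E, G, B, C#.
D (7/5/3): D, F#, A, C.

G, B, Db | E, G, B, C# | D, F#, A, C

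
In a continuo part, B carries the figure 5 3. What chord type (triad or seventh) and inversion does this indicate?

triad, root position

Intervals of 5/3 above the bass form a triad; the bass is the root, so this is root position.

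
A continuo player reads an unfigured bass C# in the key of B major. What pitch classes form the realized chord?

C#, E, G#

An unfigured bass implies 5/3.
A third above C# in this key is E.
A fifth above C# in this key is G#.
Together with the bass C#, this spells C# minor in root position.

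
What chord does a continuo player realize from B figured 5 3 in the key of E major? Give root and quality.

The figures 5 3 indicate a triad in root position.
In root position the bass is the root, so the root is B.
The chord tones are B, D#, F#, giving B major.

B major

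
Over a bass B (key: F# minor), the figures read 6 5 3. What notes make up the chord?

A third above B in this key is D.
A fifth above B in this key is F#.
A sixth above B in this key is G#.
Together with the bass B, this spells G# half-diminished seventh in first inversion.

B, D, F#, G#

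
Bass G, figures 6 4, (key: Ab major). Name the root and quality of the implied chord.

The figures 6 4 indicate a triad in second inversion.
In second inversion the root lies a fourth above the bass: a fourth above G in Ab major is C.
The chord tones are G, C, Eb, giving C minor.

C minor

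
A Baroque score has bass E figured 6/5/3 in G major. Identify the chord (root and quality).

The figures 6/5/3 indicate a seventh chord in first inversion.
In first inversion the root lies a sixth above the bass: a sixth above E in G major is C.
The chord tones are E, G, B, C, giving C major seventh.

C major seventh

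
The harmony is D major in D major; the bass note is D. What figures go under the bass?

D is the root of D major, so the chord is in root position.
A triad in root position is figured 5/3, conventionally abbreviated (no figures — root-position triad).

no figures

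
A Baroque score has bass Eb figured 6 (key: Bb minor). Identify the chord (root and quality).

The figures 6 indicate a triad in first inversion.
In first inversion the root lies a sixth above the bass: a sixth above Eb in Bb minor is C.
The chord tones are Eb, Gb, C, giving C diminished.

C diminished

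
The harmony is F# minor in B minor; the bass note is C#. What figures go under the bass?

6/4

C# is the fifth of F# minor, so the chord is in second inversion.
A triad in second inversion is figured 6/4, conventionally abbreviated 6/4.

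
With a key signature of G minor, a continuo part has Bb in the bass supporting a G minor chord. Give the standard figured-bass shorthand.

Bb is the third of G minor, so the chord is in first inversion.
A triad in first inversion is figured 6/3, conventionally abbreviated 6.

6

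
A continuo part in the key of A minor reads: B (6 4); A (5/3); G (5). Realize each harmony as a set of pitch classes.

B, E, G | A, C, E | G, B, D

B (6/4): B, E, G.
A (5/3): A, C, E.
G (5/3): G, B, D.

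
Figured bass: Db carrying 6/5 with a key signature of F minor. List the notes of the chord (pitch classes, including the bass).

The written figures 6/5 are shorthand for 6/5/3: the 3 is implied.
A third above Db in this key is F.
A fifth above Db in this key is Ab.
A sixth above Db in this key is Bb.
Together with the bass Db, this spells Bb minor seventh in first inversion.

Db, F, Ab, Bb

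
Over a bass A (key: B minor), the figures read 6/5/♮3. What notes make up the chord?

A third above A in this key is C#, made natural (C) by the ♮ figure.
A fifth above A in this key is E.
A sixth above A in this key is F#.
Together with the bass A, this spells F# half-diminished seventh in first inversion.

A, C, E, F#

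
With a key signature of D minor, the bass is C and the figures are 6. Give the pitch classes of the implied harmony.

The written figures 6 are shorthand for 6/3: the 3 is implied.
A third above C in this key is E.
A sixth above C in this key is A.
Together with the bass C, this spells A minor in first inversion.

C, E, A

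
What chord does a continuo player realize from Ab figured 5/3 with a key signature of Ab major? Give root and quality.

Ab major

The figures 5/3 indicate a triad in root position.
In root position the bass is the root, so the root is Ab.
The chord tones are Ab, C, Eb, giving Ab major.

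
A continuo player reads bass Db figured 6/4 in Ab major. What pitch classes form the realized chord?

A fourth above Db in this key is G.
A sixth above Db in this key is Bb.
Together with the bass Db, this spells G diminished in second inversion.

Db, G, Bb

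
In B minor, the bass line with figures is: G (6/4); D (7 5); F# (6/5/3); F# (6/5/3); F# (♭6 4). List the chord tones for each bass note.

G, C#, E | D, F#, A, C# | F#, A, C#, D | F#, A, C#, D | F#, B, Db

G (6/4): G, C#, E.
D (7/5/3): D, F#, A, C#.
F# (6/5/3): F#, A, C#, D.
F# (6/5/3): F#, A, C#, D.
F# (b6/4): F#, B, Db.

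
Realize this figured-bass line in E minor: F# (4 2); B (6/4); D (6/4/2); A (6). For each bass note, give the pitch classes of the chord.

F# (6/4/2): F#, G, B, D.
B (6/4): B, E, G.
D (6/4/2): D, E, G, B.
A (6/3): A, C, F#.

F#, G, B, D | B, E, G | D, E, G, B | A, C, F#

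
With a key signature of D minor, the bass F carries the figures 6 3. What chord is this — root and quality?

D minor

The figures 6 3 indicate a triad in first inversion.
In first inversion the root lies a sixth above the bass: a sixth above F in D minor is D.
The chord tones are F, A, D, giving D minor.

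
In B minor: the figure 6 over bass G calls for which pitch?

E

Counting 5 letter steps above G lands on E; in B minor, that letter is E.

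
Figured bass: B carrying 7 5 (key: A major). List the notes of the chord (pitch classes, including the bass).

The written figures 7 5 are shorthand for 7/5/3: the 3 is implied.
A third above B in this key is D.
A fifth above B in this key is F#.
A seventh above B in this key is A.
Together with the bass B, this spells B minor seventh in root position.

B, D, F#, A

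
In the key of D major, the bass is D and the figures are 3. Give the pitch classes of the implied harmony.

D, F#, A

The written figures 3 are shorthand for 5/3: the 5 is implied.
A third above D in this key is F#.
A fifth above D in this key is A.
Together with the bass D, this spells D major in root position.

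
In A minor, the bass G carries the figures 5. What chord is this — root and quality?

The figures 5 indicate a triad in root position.
In root position the bass is the root, so the root is G.
The chord tones are G, B, D, giving G major.

G major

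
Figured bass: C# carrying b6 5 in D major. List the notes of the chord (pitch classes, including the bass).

The written figures b6 5 are shorthand for 6/5/3: the 3 is implied.
A third above C# in this key is E.
A fifth above C# in this key is G.
A sixth above C# in this key is A, lowered to Ab by the flat.

C#, E, G, Ab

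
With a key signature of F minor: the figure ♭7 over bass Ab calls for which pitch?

Counting 6 letter steps above Ab lands on G; in F minor, that letter is G.
The b7 figure lowers it a semitone, giving Gb.

Gb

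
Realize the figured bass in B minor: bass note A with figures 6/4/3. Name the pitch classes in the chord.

A, C#, D, F#

A third above A in this key is C#.
A fourth above A in this key is D.
A sixth above A in this key is F#.
Together with the bass A, this spells D major seventh in second inversion.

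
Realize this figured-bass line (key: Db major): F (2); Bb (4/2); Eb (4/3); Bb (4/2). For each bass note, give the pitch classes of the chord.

F (6/4/2): F, Gb, Bb, Db.
Bb (6/4/2): Bb, C, Eb, Gb.
Eb (6/4/3): Eb, Gb, Ab, C.
Bb (6/4/2): Bb, C, Eb, Gb.

F, Gb, Bb, Db | Bb, C, Eb, Gb | Eb, Gb, Ab, C | Bb, C, Eb, Gb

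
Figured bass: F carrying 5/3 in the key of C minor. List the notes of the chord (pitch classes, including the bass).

F, Ab, C

A third above F in this key is Ab.
A fifth above F in this key is C.
Together with the bass F, this spells F minor in root position.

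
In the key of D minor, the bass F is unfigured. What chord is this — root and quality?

An unfigured bass indicates a triad in root position.
In root position the bass is the root, so the root is F.
The chord tones are F, A, C, giving F major.

F major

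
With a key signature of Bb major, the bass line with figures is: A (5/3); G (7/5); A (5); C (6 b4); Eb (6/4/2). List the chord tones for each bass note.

A (5/3): A, C, Eb.
G (7/5/3): G, Bb, D, F.
A (5/3): A, C, Eb.
C (6/b4): C, Fb, A.
Eb (6/4/2): Eb, F, A, C.

A, C, Eb | G, Bb, D, F | A, C, Eb | C, Fb, A | Eb, F, A, C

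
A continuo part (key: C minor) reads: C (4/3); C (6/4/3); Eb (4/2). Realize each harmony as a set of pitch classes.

C, Eb, F, Ab | C, Eb, F, Ab | Eb, F, Ab, C

C (6/4/3): C, Eb, F, Ab.
C (6/4/3): C, Eb, F, Ab.
Eb (6/4/2): Eb, F, Ab, C.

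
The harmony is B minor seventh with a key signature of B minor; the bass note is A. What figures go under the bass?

A is the seventh of B minor seventh, so the chord is in third inversion.
A seventh chord in third inversion is figured 6/4/2, conventionally abbreviated 4/2.

4/2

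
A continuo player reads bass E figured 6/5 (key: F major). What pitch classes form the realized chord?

The written figures 6/5 are shorthand for 6/5/3: the 3 is implied.
A third above E in this key is G.
A fifth above E in this key is Bb.
A sixth above E in this key is C.
Together with the bass E, this spells C dominant seventh in first inversion.

E, G, Bb, C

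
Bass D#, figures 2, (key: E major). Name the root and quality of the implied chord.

E major seventh

The figures 2 indicate a seventh chord in third inversion.
In third inversion the root lies a second above the bass: a second above D# in E major is E.
The chord tones are D#, E, G#, B, giving E major seventh.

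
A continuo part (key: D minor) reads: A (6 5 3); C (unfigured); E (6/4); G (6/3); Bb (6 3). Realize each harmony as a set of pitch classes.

A, C, E, F | C, E, G | E, A, C | G, Bb, E | Bb, D, G

A (6/5/3): A, C, E, F.
C (5/3): C, E, G.
E (6/4): E, A, C.
G (6/3): G, Bb, E.
Bb (6/3): Bb, D, G.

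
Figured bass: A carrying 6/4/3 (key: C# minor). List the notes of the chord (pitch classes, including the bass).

A third above A in this key is C#.
A fourth above A in this key is D#.
A sixth above A in this key is F#.
Together with the bass A, this spells D# half-diminished seventh in second inversion.

A, C#, D#, F#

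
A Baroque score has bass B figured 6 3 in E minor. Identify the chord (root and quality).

G major

The figures 6 3 indicate a triad in first inversion.
In first inversion the root lies a sixth above the bass: a sixth above B in E minor is G.
The chord tones are B, D, G, giving G major.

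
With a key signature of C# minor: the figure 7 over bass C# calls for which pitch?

Counting 6 letter steps above C# lands on B; in C# minor, that letter is B.

B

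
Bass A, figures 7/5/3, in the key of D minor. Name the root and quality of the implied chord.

The figures 7/5/3 indicate a seventh chord in root position.
In root position the bass is the root, so the root is A.
The chord tones are A, C, E, G, giving A minor seventh.

A minor seventh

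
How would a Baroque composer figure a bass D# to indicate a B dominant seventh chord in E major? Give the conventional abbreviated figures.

D# is the third of B dominant seventh, so the chord is in first inversion.
A seventh chord in first inversion is figured 6/5/3, conventionally abbreviated 6/5.

6/5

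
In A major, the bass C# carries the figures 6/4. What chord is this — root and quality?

The figures 6/4 indicate a triad in second inversion.
In second inversion the root lies a fourth above the bass: a fourth above C# in A major is F#.
The chord tones are C#, F#, A, giving F# minor.

F# minor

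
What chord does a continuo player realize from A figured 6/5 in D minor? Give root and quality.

The figures 6/5 indicate a seventh chord in first inversion.
In first inversion the root lies a sixth above the bass: a sixth above A in D minor is F.
The chord tones are A, C, E, F, giving F major seventh.

F major seventh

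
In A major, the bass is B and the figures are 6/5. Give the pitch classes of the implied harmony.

B, D, F#, G#

The written figures 6/5 are shorthand for 6/5/3: the 3 is implied.
A third above B in this key is D.
A fifth above B in this key is F#.
A sixth above B in this key is G#.
Together with the bass B, this spells G# half-diminished seventh in first inversion.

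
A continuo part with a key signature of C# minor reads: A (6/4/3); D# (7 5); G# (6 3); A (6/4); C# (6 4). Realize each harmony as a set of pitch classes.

A (6/4/3): A, C#, D#, F#.
D# (7/5/3): D#, F#, A, C#.
G# (6/3): G#, B, E.
A (6/4): A, D#, F#.
C# (6/4): C#, F#, A.

A, C#, D#, F# | D#, F#, A, C# | G#, B, E | A, D#, F# | C#, F#, A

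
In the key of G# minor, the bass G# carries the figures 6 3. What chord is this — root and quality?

E major

The figures 6 3 indicate a triad in first inversion.
In first inversion the root lies a sixth above the bass: a sixth above G# in G# minor is E.
The chord tones are G#, B, E, giving E major.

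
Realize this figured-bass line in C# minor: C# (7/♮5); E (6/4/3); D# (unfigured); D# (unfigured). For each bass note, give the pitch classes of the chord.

C#, E, G, B | E, G#, A, C# | D#, F#, A | D#, F#, A

C# (7/♮5/3): C#, E, G, B.
E (6/4/3): E, G#, A, C#.
D# (5/3): D#, F#, A.
D# (5/3): D#, F#, A.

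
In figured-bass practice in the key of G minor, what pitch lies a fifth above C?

Counting 4 letter steps above C lands on G; in G minor, that letter is G.

G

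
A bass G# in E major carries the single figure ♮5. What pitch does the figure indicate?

Counting 4 letter steps above G# lands on D; in E major, that letter is D#.
The ♮5 figure makes it natural, giving D.

D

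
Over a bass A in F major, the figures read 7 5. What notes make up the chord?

The written figures 7 5 are shorthand for 7/5/3: the 3 is implied.
A third above A in this key is C.
A fifth above A in this key is E.
A seventh above A in this key is G.
Together with the bass A, this spells A minor seventh in root position.

A, C, E, G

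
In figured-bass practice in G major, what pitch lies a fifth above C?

G

Counting 4 letter steps above C lands on G; in G major, that letter is G.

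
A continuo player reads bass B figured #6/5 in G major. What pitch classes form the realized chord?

The written figures #6/5 are shorthand for 6/5/3: the 3 is implied.
A third above B in this key is D.
A fifth above B in this key is F#.
A sixth above B in this key is G, raised to G# by the sharp.
Together with the bass B, this spells G# half-diminished seventh in first inversion.

B, D, F#, G#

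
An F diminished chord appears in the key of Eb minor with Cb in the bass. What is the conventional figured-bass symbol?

6/4

Cb is the fifth of F diminished, so the chord is in second inversion.
A triad in second inversion is figured 6/4, conventionally abbreviated 6/4.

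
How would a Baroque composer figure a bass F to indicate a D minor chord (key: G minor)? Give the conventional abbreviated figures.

6

F is the third of D minor, so the chord is in first inversion.
A triad in first inversion is figured 6/3, conventionally abbreviated 6.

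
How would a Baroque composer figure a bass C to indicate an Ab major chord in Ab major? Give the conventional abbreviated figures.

C is the third of Ab major, so the chord is in first inversion.
A triad in first inversion is figured 6/3, conventionally abbreviated 6.

6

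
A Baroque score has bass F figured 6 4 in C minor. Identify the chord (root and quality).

The figures 6 4 indicate a triad in second inversion.
In second inversion the root lies a fourth above the bass: a fourth above F in C minor is Bb.
The chord tones are F, Bb, D, giving Bb major.

Bb major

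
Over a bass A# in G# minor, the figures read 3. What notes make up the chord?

A#, C#, E

The written figures 3 are shorthand for 5/3: the 5 is implied.
A third above A# in this key is C#.
A fifth above A# in this key is E.
Together with the bass A#, this spells A# diminished in root position.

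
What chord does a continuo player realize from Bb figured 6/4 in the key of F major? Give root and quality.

E diminished

The figures 6/4 indicate a triad in second inversion.
In second inversion the root lies a fourth above the bass: a fourth above Bb in F major is E.
The chord tones are Bb, E, G, giving E diminished.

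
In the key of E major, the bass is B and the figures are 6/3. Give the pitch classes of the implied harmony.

A third above B in this key is D#.
A sixth above B in this key is G#.
Together with the bass B, this spells G# minor in first inversion.

B, D#, G#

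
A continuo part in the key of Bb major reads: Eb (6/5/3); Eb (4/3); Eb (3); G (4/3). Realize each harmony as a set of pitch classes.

Eb, G, Bb, C | Eb, G, A, C | Eb, G, Bb | G, Bb, C, Eb

Eb (6/5/3): Eb, G, Bb, C.
Eb (6/4/3): Eb, G, A, C.
Eb (5/3): Eb, G, Bb.
G (6/4/3): G, Bb, C, Eb.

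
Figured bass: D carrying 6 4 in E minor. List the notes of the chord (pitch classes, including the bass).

D, G, B

A fourth above D in this key is G.
A sixth above D in this key is B.
Together with the bass D, this spells G major in second inversion.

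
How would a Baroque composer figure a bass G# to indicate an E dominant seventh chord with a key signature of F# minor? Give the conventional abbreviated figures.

6/5

G# is the third of E dominant seventh, so the chord is in first inversion.
A seventh chord in first inversion is figured 6/5/3, conventionally abbreviated 6/5.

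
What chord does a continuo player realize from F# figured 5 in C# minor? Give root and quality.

F# minor

The figures 5 indicate a triad in root position.
In root position the bass is the root, so the root is F#.
The chord tones are F#, A, C#, giving F# minor.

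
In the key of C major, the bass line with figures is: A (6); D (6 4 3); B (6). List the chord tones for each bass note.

A (6/3): A, C, F.
D (6/4/3): D, F, G, B.
B (6/3): B, D, G.

A, C, F | D, F, G, B | B, D, G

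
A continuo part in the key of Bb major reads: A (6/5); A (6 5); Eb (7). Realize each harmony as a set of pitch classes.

A, C, Eb, F | A, C, Eb, F | Eb, G, Bb, D

A (6/5/3): A, C, Eb, F.
A (6/5/3): A, C, Eb, F.
Eb (7/5/3): Eb, G, Bb, D.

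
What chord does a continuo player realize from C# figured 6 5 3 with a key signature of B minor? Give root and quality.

A dominant seventh

The figures 6 5 3 indicate a seventh chord in first inversion.
In first inversion the root lies a sixth above the bass: a sixth above C# in B minor is A.
The chord tones are C#, E, G, A, giving A dominant seventh.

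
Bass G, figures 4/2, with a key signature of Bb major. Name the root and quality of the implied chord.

A half-diminished seventh

The figures 4/2 indicate a seventh chord in third inversion.
In third inversion the root lies a second above the bass: a second above G in Bb major is A.
The chord tones are G, A, C, Eb, giving A half-diminished seventh.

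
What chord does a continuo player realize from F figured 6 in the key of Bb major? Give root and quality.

D minor

The figures 6 indicate a triad in first inversion.
In first inversion the root lies a sixth above the bass: a sixth above F in Bb major is D.
The chord tones are F, A, D, giving D minor.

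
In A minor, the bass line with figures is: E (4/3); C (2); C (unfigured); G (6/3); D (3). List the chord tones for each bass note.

E, G, A, C | C, D, F, A | C, E, G | G, B, E | D, F, A

E (6/4/3): E, G, A, C.
C (6/4/2): C, D, F, A.
C (5/3): C, E, G.
G (6/3): G, B, E.
D (5/3): D, F, A.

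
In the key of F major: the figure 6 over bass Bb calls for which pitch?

G

Counting 5 letter steps above Bb lands on G; in F major, that letter is G.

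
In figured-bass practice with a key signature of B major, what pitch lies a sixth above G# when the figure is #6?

Counting 5 letter steps above G# lands on E; in B major, that letter is E.
The #6 figure raises it a semitone, giving E#.

E#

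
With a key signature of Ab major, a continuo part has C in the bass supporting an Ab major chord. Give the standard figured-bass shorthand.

C is the third of Ab major, so the chord is in first inversion.
A triad in first inversion is figured 6/3, conventionally abbreviated 6.

6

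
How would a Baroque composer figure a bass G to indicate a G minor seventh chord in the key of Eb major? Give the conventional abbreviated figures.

7

G is the root of G minor seventh, so the chord is in root position.
A seventh chord in root position is figured 7/5/3, conventionally abbreviated 7.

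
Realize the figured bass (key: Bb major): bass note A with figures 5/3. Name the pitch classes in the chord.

A, C, Eb

A third above A in this key is C.
A fifth above A in this key is Eb.
Together with the bass A, this spells A diminished in root position.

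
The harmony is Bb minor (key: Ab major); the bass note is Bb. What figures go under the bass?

no figures

Bb is the root of Bb minor, so the chord is in root position.
A triad in root position is figured 5/3, conventionally abbreviated (no figures — root-position triad).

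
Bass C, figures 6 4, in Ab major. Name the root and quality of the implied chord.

F minor

The figures 6 4 indicate a triad in second inversion.
In second inversion the root lies a fourth above the bass: a fourth above C in Ab major is F.
The chord tones are C, F, Ab, giving F minor.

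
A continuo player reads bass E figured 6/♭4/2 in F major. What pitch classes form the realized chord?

E, F, Ab, C

A second above E in this key is F.
A fourth above E in this key is A, lowered to Ab by the flat.
A sixth above E in this key is C.
Together with the bass E, this spells F minor-major seventh in third inversion.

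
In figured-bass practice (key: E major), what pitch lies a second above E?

F#

Counting 1 letter step above E lands on F; in E major, that letter is F#.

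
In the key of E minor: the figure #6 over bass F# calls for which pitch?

D#

Counting 5 letter steps above F# lands on D; in E minor, that letter is D.
The #6 figure raises it a semitone, giving D#.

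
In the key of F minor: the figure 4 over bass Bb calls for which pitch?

Counting 3 letter steps above Bb lands on E; in F minor, that letter is Eb.

Eb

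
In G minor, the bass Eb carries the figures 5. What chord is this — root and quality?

Eb major

The figures 5 indicate a triad in root position.
In root position the bass is the root, so the root is Eb.
The chord tones are Eb, G, Bb, giving Eb major.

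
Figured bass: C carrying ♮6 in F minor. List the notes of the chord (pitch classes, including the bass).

The written figures ♮6 are shorthand for 6/3: the 3 is implied.
A third above C in this key is Eb.
A sixth above C in this key is Ab, made natural (A) by the ♮ figure.
Together with the bass C, this spells A diminished in first inversion.

C, Eb, A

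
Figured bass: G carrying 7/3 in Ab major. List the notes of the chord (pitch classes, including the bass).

G, Bb, Db, F

The written figures 7/3 are shorthand for 7/5/3: the 5 is implied.
A third above G in this key is Bb.
A fifth above G in this key is Db.
A seventh above G in this key is F.
Together with the bass G, this spells G half-diminished seventh in root position.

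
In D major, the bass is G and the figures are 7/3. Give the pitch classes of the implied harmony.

G, B, D, F#

The written figures 7/3 are shorthand for 7/5/3: the 5 is implied.
A third above G in this key is B.
A fifth above G in this key is D.
A seventh above G in this key is F#.
Together with the bass G, this spells G major seventh in root position.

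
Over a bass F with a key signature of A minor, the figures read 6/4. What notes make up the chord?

A fourth above F in this key is B.
A sixth above F in this key is D.
Together with the bass F, this spells B diminished in second inversion.

F, B, D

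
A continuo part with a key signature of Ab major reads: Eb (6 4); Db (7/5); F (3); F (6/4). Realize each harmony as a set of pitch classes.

Eb, Ab, C | Db, F, Ab, C | F, Ab, C | F, Bb, Db

Eb (6/4): Eb, Ab, C.
Db (7/5/3): Db, F, Ab, C.
F (5/3): F, Ab, C.
F (6/4): F, Bb, Db.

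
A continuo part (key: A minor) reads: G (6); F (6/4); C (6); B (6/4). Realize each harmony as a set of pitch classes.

G (6/3): G, B, E.
F (6/4): F, B, D.
C (6/3): C, E, A.
B (6/4): B, E, G.

G, B, E | F, B, D | C, E, A | B, E, G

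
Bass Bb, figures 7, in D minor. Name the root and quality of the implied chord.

The figures 7 indicate a seventh chord in root position.
In root position the bass is the root, so the root is Bb.
The chord tones are Bb, D, F, A, giving Bb major seventh.

Bb major seventh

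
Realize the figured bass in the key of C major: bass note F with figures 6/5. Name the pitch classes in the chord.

The written figures 6/5 are shorthand for 6/5/3: the 3 is implied.
A third above F in this key is A.
A fifth above F in this key is C.
A sixth above F in this key is D.
Together with the bass F, this spells D minor seventh in first inversion.

F, A, C, D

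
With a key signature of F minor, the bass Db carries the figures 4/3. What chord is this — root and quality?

G half-diminished seventh

The figures 4/3 indicate a seventh chord in second inversion.
In second inversion the root lies a fourth above the bass: a fourth above Db in F minor is G.
The chord tones are Db, F, G, Bb, giving G half-diminished seventh.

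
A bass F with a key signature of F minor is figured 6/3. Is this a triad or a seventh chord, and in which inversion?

triad, first inversion

Intervals of 6/3 above the bass form a triad; the bass is the third, so this is first inversion.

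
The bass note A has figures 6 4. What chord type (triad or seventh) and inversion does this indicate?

Intervals of 6/4 above the bass form a triad; the bass is the fifth, so this is second inversion.

triad, second inversion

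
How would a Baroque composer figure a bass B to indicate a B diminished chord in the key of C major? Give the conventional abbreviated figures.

no figures

B is the root of B diminished, so the chord is in root position.
A triad in root position is figured 5/3, conventionally abbreviated (no figures — root-position triad).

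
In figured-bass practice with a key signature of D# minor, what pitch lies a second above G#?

Counting 1 letter step above G# lands on A; in D# minor, that letter is A#.

A#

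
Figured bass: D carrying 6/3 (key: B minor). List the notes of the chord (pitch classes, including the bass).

D, F#, B

A third above D in this key is F#.
A sixth above D in this key is B.
Together with the bass D, this spells B minor in first inversion.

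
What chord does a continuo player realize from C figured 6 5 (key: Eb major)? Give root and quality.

Ab major seventh

The figures 6 5 indicate a seventh chord in first inversion.
In first inversion the root lies a sixth above the bass: a sixth above C in Eb major is Ab.
The chord tones are C, Eb, G, Ab, giving Ab major seventh.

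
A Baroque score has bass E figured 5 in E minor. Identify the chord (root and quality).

E minor

The figures 5 indicate a triad in root position.
In root position the bass is the root, so the root is E.
The chord tones are E, G, B, giving E minor.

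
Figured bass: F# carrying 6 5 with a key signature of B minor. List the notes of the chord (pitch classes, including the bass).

The written figures 6 5 are shorthand for 6/5/3: the 3 is implied.
A third above F# in this key is A.
A fifth above F# in this key is C#.
A sixth above F# in this key is D.
Together with the bass F#, this spells D major seventh in first inversion.

F#, A, C#, D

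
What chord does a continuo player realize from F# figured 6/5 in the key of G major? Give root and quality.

The figures 6/5 indicate a seventh chord in first inversion.
In first inversion the root lies a sixth above the bass: a sixth above F# in G major is D.
The chord tones are F#, A, C, D, giving D dominant seventh.

D dominant seventh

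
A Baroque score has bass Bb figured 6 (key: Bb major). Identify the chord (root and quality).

G minor

The figures 6 indicate a triad in first inversion.
In first inversion the root lies a sixth above the bass: a sixth above Bb in Bb major is G.
The chord tones are Bb, D, G, giving G minor.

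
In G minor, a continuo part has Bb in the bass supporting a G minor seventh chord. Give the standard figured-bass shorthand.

Bb is the third of G minor seventh, so the chord is in first inversion.
A seventh chord in first inversion is figured 6/5/3, conventionally abbreviated 6/5.

6/5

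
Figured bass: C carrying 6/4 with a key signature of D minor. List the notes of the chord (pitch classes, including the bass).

C, F, A

A fourth above C in this key is F.
A sixth above C in this key is A.
Together with the bass C, this spells F major in second inversion.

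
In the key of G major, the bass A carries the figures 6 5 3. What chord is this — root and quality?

F# half-diminished seventh

The figures 6 5 3 indicate a seventh chord in first inversion.
In first inversion the root lies a sixth above the bass: a sixth above A in G major is F#.
The chord tones are A, C, E, F#, giving F# half-diminished seventh.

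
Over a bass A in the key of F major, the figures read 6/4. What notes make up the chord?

A fourth above A in this key is D.
A sixth above A in this key is F.
Together with the bass A, this spells D minor in second inversion.

A, D, F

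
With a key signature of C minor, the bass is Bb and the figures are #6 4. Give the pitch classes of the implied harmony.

A fourth above Bb in this key is Eb.
A sixth above Bb in this key is G, raised to G# by the sharp.

Bb, Eb, G#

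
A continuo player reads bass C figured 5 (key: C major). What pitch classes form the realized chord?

C, E, G

The written figures 5 are shorthand for 5/3: the 3 is implied.
A third above C in this key is E.
A fifth above C in this key is G.
Together with the bass C, this spells C major in root position.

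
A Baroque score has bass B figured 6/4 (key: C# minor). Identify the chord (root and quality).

The figures 6/4 indicate a triad in second inversion.
In second inversion the root lies a fourth above the bass: a fourth above B in C# minor is E.
The chord tones are B, E, G#, giving E major.

E major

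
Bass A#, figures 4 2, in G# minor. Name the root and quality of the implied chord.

B major seventh

The figures 4 2 indicate a seventh chord in third inversion.
In third inversion the root lies a second above the bass: a second above A# in G# minor is B.
The chord tones are A#, B, D#, F#, giving B major seventh.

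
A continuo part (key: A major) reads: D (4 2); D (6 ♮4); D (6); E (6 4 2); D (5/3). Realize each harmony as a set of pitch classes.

D (6/4/2): D, E, G#, B.
D (6/♮4): D, G, B.
D (6/3): D, F#, B.
E (6/4/2): E, F#, A, C#.
D (5/3): D, F#, A.

D, E, G#, B | D, G, B | D, F#, B | E, F#, A, C# | D, F#, A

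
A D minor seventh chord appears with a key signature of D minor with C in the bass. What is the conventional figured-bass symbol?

4/2

C is the seventh of D minor seventh, so the chord is in third inversion.
A seventh chord in third inversion is figured 6/4/2, conventionally abbreviated 4/2.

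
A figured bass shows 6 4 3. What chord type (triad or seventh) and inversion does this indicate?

seventh chord, second inversion

Intervals of 6/4/3 above the bass form a seventh chord; the bass is the fifth, so this is second inversion.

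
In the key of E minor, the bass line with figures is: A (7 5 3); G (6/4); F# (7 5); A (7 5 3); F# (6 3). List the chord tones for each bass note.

A, C, E, G | G, C, E | F#, A, C, E | A, C, E, G | F#, A, D

A (7/5/3): A, C, E, G.
G (6/4): G, C, E.
F# (7/5/3): F#, A, C, E.
A (7/5/3): A, C, E, G.
F# (6/3): F#, A, D.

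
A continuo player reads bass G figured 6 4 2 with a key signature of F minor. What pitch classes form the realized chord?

A second above G in this key is Ab.
A fourth above G in this key is C.
A sixth above G in this key is Eb.
Together with the bass G, this spells Ab major seventh in third inversion.

G, Ab, C, Eb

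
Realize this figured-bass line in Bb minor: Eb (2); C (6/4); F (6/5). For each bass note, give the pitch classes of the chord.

Eb, F, Ab, C | C, F, Ab | F, Ab, C, Db

Eb (6/4/2): Eb, F, Ab, C.
C (6/4): C, F, Ab.
F (6/5/3): F, Ab, C, Db.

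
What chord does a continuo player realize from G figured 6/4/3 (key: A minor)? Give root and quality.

The figures 6/4/3 indicate a seventh chord in second inversion.
In second inversion the root lies a fourth above the bass: a fourth above G in A minor is C.
The chord tones are G, B, C, E, giving C major seventh.

C major seventh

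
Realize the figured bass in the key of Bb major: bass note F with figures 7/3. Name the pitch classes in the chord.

F, A, C, Eb

The written figures 7/3 are shorthand for 7/5/3: the 5 is implied.
A third above F in this key is A.
A fifth above F in this key is C.
A seventh above F in this key is Eb.
Together with the bass F, this spells F dominant seventh in root position.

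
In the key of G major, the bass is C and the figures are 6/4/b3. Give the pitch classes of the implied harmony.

C, Eb, F#, A

A third above C in this key is E, lowered to Eb by the flat.
A fourth above C in this key is F#.
A sixth above C in this key is A.
Together with the bass C, this spells F# diminished seventh in second inversion.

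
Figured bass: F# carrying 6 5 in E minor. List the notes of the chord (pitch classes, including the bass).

F#, A, C, D

The written figures 6 5 are shorthand for 6/5/3: the 3 is implied.
A third above F# in this key is A.
A fifth above F# in this key is C.
A sixth above F# in this key is D.
Together with the bass F#, this spells D dominant seventh in first inversion.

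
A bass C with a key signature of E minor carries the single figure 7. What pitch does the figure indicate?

Counting 6 letter steps above C lands on B; in E minor, that letter is B.

B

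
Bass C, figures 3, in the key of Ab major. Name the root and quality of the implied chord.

C minor

The figures 3 indicate a triad in root position.
In root position the bass is the root, so the root is C.
The chord tones are C, Eb, G, giving C minor.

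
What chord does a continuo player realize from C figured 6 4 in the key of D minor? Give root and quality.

F major

The figures 6 4 indicate a triad in second inversion.
In second inversion the root lies a fourth above the bass: a fourth above C in D minor is F.
The chord tones are C, F, A, giving F major.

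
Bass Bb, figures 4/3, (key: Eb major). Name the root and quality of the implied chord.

Eb major seventh

The figures 4/3 indicate a seventh chord in second inversion.
In second inversion the root lies a fourth above the bass: a fourth above Bb in Eb major is Eb.
The chord tones are Bb, D, Eb, G, giving Eb major seventh.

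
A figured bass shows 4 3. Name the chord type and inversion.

seventh chord, second inversion

4 3 is shorthand for 6/4/3.
Intervals of 6/4/3 above the bass form a seventh chord; the bass is the fifth, so this is second inversion.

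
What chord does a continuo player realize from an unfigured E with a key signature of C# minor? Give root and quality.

E major

An unfigured bass indicates a triad in root position.
In root position the bass is the root, so the root is E.
The chord tones are E, G#, B, giving E major.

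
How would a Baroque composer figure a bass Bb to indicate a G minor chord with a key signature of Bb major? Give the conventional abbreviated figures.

Bb is the third of G minor, so the chord is in first inversion.
A triad in first inversion is figured 6/3, conventionally abbreviated 6.

6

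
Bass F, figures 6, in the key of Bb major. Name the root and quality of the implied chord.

The figures 6 indicate a triad in first inversion.
In first inversion the root lies a sixth above the bass: a sixth above F in Bb major is D.
The chord tones are F, A, D, giving D minor.

D minor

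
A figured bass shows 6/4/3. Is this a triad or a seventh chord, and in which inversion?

Intervals of 6/4/3 above the bass form a seventh chord; the bass is the fifth, so this is second inversion.

seventh chord, second inversion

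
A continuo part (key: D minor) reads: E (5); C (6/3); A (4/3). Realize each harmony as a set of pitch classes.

E (5/3): E, G, Bb.
C (6/3): C, E, A.
A (6/4/3): A, C, D, F.

E, G, Bb | C, E, A | A, C, D, F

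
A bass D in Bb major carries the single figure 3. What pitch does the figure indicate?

F

Counting 2 letter steps above D lands on F; in Bb major, that letter is F.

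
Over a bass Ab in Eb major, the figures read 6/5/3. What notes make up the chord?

A third above Ab in this key is C.
A fifth above Ab in this key is Eb.
A sixth above Ab in this key is F.
Together with the bass Ab, this spells F minor seventh in first inversion.

Ab, C, Eb, F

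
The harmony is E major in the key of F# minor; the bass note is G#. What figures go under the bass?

6

G# is the third of E major, so the chord is in first inversion.
A triad in first inversion is figured 6/3, conventionally abbreviated 6.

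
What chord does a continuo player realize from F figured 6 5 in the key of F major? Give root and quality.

D minor seventh

The figures 6 5 indicate a seventh chord in first inversion.
In first inversion the root lies a sixth above the bass: a sixth above F in F major is D.
The chord tones are F, A, C, D, giving D minor seventh.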